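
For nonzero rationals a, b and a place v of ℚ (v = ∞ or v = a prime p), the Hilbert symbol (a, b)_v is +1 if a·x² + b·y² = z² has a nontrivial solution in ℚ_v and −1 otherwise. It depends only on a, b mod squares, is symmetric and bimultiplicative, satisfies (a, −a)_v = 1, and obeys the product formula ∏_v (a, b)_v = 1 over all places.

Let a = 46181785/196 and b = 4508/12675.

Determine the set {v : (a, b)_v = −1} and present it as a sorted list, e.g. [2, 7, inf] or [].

[41, 43]

Mod squares: a ≡ 273265, b ≡ 69. Check v ∈ {∞, 2, 3, 5, 7, 13, 23, 31, 41, 43}.
v=3: a=3^0·(≡1), b=3^-1·(≡2) mod 3; (1|3)=+1, (2|3)=-1; (−1)^{0·-1·1}·(+1)^-1·(-1)^0 = +1.
v=13: a=13^2·(≡5), b=13^-2·(≡1) mod 13; (5|13)=-1, (1|13)=+1; (−1)^{2·-2·6}·(-1)^-2·(+1)^2 = +1.
v=31: a=31^1·(≡3), b=31^0·(≡20) mod 31; (3|31)=-1, (20|31)=+1; (−1)^{1·0·15}·(-1)^0·(+1)^1 = +1.
v=7: a=7^-2·(≡5), b=7^2·(≡3) mod 7; (5|7)=-1, (3|7)=-1; (−1)^{-2·2·3}·(-1)^2·(-1)^-2 = +1.
v=41: a=41^1·(≡10), b=41^0·(≡27) mod 41; (10|41)=+1, (27|41)=-1; (−1)^{1·0·20}·(+1)^0·(-1)^1 = -1.
v=∞: 273265 > 0 and 69 > 0  ⇒  (a,b)_∞ = +1.
v=43: a=43^1·(≡28), b=43^0·(≡5) mod 43; (28|43)=-1, (5|43)=-1; (−1)^{1·0·21}·(-1)^0·(-1)^1 = -1.
v=2: v_2(a)=-2, v_2(b)=2; units ≡ 1, 5 (mod 8); ε·ε+αω+βω = 0·0+-2·1+2·0 ≡ 0  ⇒  (a,b)_2 = +1.
v=5: a=5^1·(≡2), b=5^-2·(≡4) mod 5; (2|5)=-1, (4|5)=+1; (−1)^{1·-2·2}·(-1)^-2·(+1)^1 = +1.
v=23: a=23^0·(≡9), b=23^1·(≡6) mod 23; (9|23)=+1, (6|23)=+1; (−1)^{0·1·11}·(+1)^1·(+1)^0 = +1.
Ram(273265, 69) = {41, 43}; no ℚ_41-point on the conic.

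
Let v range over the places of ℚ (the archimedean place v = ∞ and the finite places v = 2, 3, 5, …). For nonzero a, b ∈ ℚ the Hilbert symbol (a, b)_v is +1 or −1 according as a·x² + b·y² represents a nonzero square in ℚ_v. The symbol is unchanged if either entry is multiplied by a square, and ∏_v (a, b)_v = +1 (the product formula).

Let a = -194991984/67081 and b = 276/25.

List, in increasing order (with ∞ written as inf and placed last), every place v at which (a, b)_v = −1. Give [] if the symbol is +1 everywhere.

Mod squares: a ≡ -31, b ≡ 69. Check v ∈ {∞, 2, 3, 5, 7, 11, 19, 23, 31, 37}.
v=31: a=31^1·(≡3), b=31^0·(≡16) mod 31; (3|31)=-1, (16|31)=+1; (−1)^{1·0·15}·(-1)^0·(+1)^1 = +1.
v=19: a=19^2·(≡11), b=19^0·(≡8) mod 19; (11|19)=+1, (8|19)=-1; (−1)^{2·0·9}·(+1)^0·(-1)^2 = +1.
v=3: a=3^2·(≡2), b=3^1·(≡2) mod 3; (2|3)=-1, (2|3)=-1; (−1)^{2·1·1}·(-1)^1·(-1)^2 = -1.
v=23: a=23^0·(≡10), b=23^1·(≡6) mod 23; (10|23)=-1, (6|23)=+1; (−1)^{0·1·11}·(-1)^1·(+1)^0 = -1.
v=7: a=7^-2·(≡4), b=7^0·(≡6) mod 7; (4|7)=+1, (6|7)=-1; (−1)^{-2·0·3}·(+1)^0·(-1)^-2 = +1.
v=5: a=5^0·(≡1), b=5^-2·(≡1) mod 5; (1|5)=+1, (1|5)=+1; (−1)^{0·-2·2}·(+1)^-2·(+1)^0 = +1.
v=2: v_2(a)=4, v_2(b)=2; units ≡ 1, 5 (mod 8); ε·ε+αω+βω = 0·0+4·1+2·0 ≡ 0  ⇒  (a,b)_2 = +1.
v=11: a=11^2·(≡6), b=11^0·(≡4) mod 11; (6|11)=-1, (4|11)=+1; (−1)^{2·0·5}·(-1)^0·(+1)^2 = +1.
v=37: a=37^-2·(≡32), b=37^0·(≡14) mod 37; (32|37)=-1, (14|37)=-1; (−1)^{-2·0·18}·(-1)^0·(-1)^-2 = +1.
v=∞: -31 < 0 and 69 > 0  ⇒  (a,b)_∞ = +1.
(-31, 69 / ℚ) ramifies at {3, 23}: a division algebra.

[3, 23]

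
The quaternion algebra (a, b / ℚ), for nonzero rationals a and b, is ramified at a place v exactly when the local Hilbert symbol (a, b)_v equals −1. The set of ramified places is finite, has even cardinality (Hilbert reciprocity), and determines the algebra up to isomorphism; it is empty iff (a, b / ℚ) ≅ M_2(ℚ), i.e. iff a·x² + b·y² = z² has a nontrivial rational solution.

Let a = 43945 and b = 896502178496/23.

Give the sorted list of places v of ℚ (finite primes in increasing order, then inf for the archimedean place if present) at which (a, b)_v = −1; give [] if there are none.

[5, 17, 23, 29, 43, 47]

(a, b) ≡ (43945, 1061197) mod (ℚ^×)²; places V = {2, 5, 11, 17, 19, 23, 29, 37, 43, 47, ∞}.
(a,b)_19: α=0, u≡17; β=2, v≡9 (mod 19); (17|19)=+1, (9|19)=+1; sign (−1)^0·+1^2·+1^0 = +1.
(a,b)_5: α=1, u≡4; β=0, v≡2 (mod 5); (4|5)=+1, (2|5)=-1; sign (−1)^0·+1^0·-1^1 = -1.
(a,b)_11: α=1, u≡2; β=0, v≡1 (mod 11); (2|11)=-1, (1|11)=+1; sign (−1)^0·-1^0·+1^1 = +1.
(a,b)_23: α=0, u≡15; β=-1, v≡18 (mod 23); (15|23)=-1, (18|23)=+1; sign (−1)^0·-1^-1·+1^0 = -1.
(a,b)_∞: sgn(43945)=+, sgn(1061197)=+, so +1.
(a,b)_17: α=1, u≡1; β=0, v≡7 (mod 17); (1|17)=+1, (7|17)=-1; sign (−1)^0·+1^0·-1^1 = -1.
(a,b)_29: α=0, u≡10; β=3, v≡23 (mod 29); (10|29)=-1, (23|29)=+1; sign (−1)^0·-1^3·+1^0 = -1.
(a,b)_43: α=0, u≡42; β=1, v≡14 (mod 43); (42|43)=-1, (14|43)=+1; sign (−1)^0·-1^1·+1^0 = -1.
(a,b)_47: α=1, u≡42; β=0, v≡39 (mod 47); (42|47)=+1, (39|47)=-1; sign (−1)^0·+1^0·-1^1 = -1.
(a,b)_2: α=0, β=6; u≡1, v≡5 (mod 8); ε(u)ε(v)=0·0, αω(v)=0·1, βω(u)=6·0; sum ≡ 0  ⇒  +1.
(a,b)_37: α=0, u≡26; β=1, v≡17 (mod 37); (26|37)=+1, (17|37)=-1; sign (−1)^0·+1^1·-1^0 = +1.
(43945, 1061197 / ℚ) ramifies at {5, 17, 23, 29, 43, 47}: a division algebra.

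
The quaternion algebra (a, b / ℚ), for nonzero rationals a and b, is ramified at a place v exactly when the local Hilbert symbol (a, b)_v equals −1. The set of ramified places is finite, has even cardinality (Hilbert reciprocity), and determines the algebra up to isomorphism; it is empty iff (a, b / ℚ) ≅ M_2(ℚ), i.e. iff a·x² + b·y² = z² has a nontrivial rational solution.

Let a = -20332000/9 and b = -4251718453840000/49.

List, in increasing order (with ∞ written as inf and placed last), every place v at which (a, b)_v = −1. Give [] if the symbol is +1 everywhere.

Mod squares: a ≡ -50830, b ≡ -34. Check v ∈ {∞, 2, 3, 5, 7, 11, 13, 17, 23}.
v=2: v_2(a)=5, v_2(b)=7; units ≡ 1, 7 (mod 8); ε·ε+αω+βω = 0·1+5·0+7·0 ≡ 0  ⇒  (a,b)_2 = +1.
v=23: a=23^1·(≡21), b=23^2·(≡13) mod 23; (21|23)=-1, (13|23)=+1; (−1)^{1·2·11}·(-1)^2·(+1)^1 = +1.
v=7: a=7^0·(≡2), b=7^-2·(≡4) mod 7; (2|7)=+1, (4|7)=+1; (−1)^{0·-2·3}·(+1)^-2·(+1)^0 = +1.
v=11: a=11^0·(≡9), b=11^2·(≡8) mod 11; (9|11)=+1, (8|11)=-1; (−1)^{0·2·5}·(+1)^2·(-1)^0 = +1.
v=3: a=3^-2·(≡2), b=3^0·(≡2) mod 3; (2|3)=-1, (2|3)=-1; (−1)^{-2·0·1}·(-1)^0·(-1)^-2 = +1.
v=5: a=5^3·(≡1), b=5^4·(≡4) mod 5; (1|5)=+1, (4|5)=+1; (−1)^{3·4·2}·(+1)^4·(+1)^3 = +1.
v=∞: -50830 < 0 and -34 < 0  ⇒  (a,b)_∞ = -1.
v=13: a=13^1·(≡12), b=13^2·(≡11) mod 13; (12|13)=+1, (11|13)=-1; (−1)^{1·2·6}·(+1)^2·(-1)^1 = -1.
v=17: a=17^1·(≡2), b=17^3·(≡4) mod 17; (2|17)=+1, (4|17)=+1; (−1)^{1·3·8}·(+1)^3·(+1)^1 = +1.
|Ram(-50830, -34)| = 2, even; anisotropic at {13, ∞}.

[13, inf]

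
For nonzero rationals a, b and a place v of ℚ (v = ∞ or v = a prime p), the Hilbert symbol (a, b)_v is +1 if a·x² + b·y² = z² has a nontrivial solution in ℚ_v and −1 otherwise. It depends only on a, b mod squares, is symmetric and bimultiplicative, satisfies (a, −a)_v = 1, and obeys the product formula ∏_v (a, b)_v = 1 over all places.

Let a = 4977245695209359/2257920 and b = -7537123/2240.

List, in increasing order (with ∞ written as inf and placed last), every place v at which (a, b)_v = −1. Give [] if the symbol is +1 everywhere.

Mod squares: a ≡ 880555, b ≡ -274505. Check v ∈ {∞, 2, 3, 5, 7, 11, 13, 17, 19, 23, 29, 31}.
v=11: a=11^2·(≡1), b=11^1·(≡9) mod 11; (1|11)=+1, (9|11)=+1; (−1)^{2·1·5}·(+1)^1·(+1)^2 = +1.
v=3: a=3^-2·(≡1), b=3^0·(≡1) mod 3; (1|3)=+1, (1|3)=+1; (−1)^{-2·0·1}·(+1)^0·(+1)^-2 = +1.
v=2: v_2(a)=-10, v_2(b)=-6; units ≡ 3, 7 (mod 8); ε·ε+αω+βω = 1·1+-10·0+-6·1 ≡ 1  ⇒  (a,b)_2 = -1.
v=31: a=31^3·(≡8), b=31^3·(≡11) mod 31; (8|31)=+1, (11|31)=-1; (−1)^{3·3·15}·(+1)^3·(-1)^3 = +1.
v=13: a=13^1·(≡11), b=13^0·(≡1) mod 13; (11|13)=-1, (1|13)=+1; (−1)^{1·0·6}·(-1)^0·(+1)^1 = +1.
v=5: a=5^-1·(≡1), b=5^-1·(≡4) mod 5; (1|5)=+1, (4|5)=+1; (−1)^{-1·-1·2}·(+1)^-1·(+1)^-1 = +1.
v=∞: 880555 > 0 and -274505 < 0  ⇒  (a,b)_∞ = +1.
v=17: a=17^2·(≡7), b=17^0·(≡5) mod 17; (7|17)=-1, (5|17)=-1; (−1)^{2·0·8}·(-1)^0·(-1)^2 = +1.
v=29: a=29^2·(≡23), b=29^0·(≡5) mod 29; (23|29)=+1, (5|29)=+1; (−1)^{2·0·14}·(+1)^0·(+1)^2 = +1.
v=19: a=19^1·(≡11), b=19^0·(≡16) mod 19; (11|19)=+1, (16|19)=+1; (−1)^{1·0·9}·(+1)^0·(+1)^1 = +1.
v=23: a=23^1·(≡2), b=23^1·(≡8) mod 23; (2|23)=+1, (8|23)=+1; (−1)^{1·1·11}·(+1)^1·(+1)^1 = -1.
v=7: a=7^-2·(≡2), b=7^-1·(≡3) mod 7; (2|7)=+1, (3|7)=-1; (−1)^{-2·-1·3}·(+1)^-1·(-1)^-2 = +1.
|Ram(880555, -274505)| = 2, even; anisotropic at {2, 23}.

[2, 23]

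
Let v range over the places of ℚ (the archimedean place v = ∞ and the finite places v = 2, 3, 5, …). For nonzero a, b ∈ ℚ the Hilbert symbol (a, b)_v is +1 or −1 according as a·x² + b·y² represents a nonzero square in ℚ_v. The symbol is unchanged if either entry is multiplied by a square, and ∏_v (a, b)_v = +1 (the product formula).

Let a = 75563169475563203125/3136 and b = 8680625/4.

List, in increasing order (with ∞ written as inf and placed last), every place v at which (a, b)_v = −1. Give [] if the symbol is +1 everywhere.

(a, b) ≡ (69445, 13889) mod (ℚ^×)²; places V = {2, 5, 7, 17, 19, 43, ∞}.
(a,b)_43: α=3, u≡15; β=1, v≡19 (mod 43); (15|43)=+1, (19|43)=-1; sign (−1)^1·+1^1·-1^3 = +1.
(a,b)_2: α=-6, β=-2; u≡5, v≡1 (mod 8); ε(u)ε(v)=0·0, αω(v)=-6·0, βω(u)=-2·1; sum ≡ 0  ⇒  +1.
(a,b)_19: α=5, u≡17; β=1, v≡5 (mod 19); (17|19)=+1, (5|19)=+1; sign (−1)^1·+1^1·+1^5 = -1.
(a,b)_7: α=-2, u≡6; β=0, v≡4 (mod 7); (6|7)=-1, (4|7)=+1; sign (−1)^0·-1^0·+1^-2 = +1.
(a,b)_17: α=3, u≡5; β=1, v≡16 (mod 17); (5|17)=-1, (16|17)=+1; sign (−1)^0·-1^1·+1^3 = -1.
(a,b)_5: α=7, u≡4; β=4, v≡1 (mod 5); (4|5)=+1, (1|5)=+1; sign (−1)^0·+1^4·+1^7 = +1.
(a,b)_∞: sgn(69445)=+, sgn(13889)=+, so +1.
(69445, 13889 / ℚ) ramifies at {17, 19}: a division algebra.

[17, 19]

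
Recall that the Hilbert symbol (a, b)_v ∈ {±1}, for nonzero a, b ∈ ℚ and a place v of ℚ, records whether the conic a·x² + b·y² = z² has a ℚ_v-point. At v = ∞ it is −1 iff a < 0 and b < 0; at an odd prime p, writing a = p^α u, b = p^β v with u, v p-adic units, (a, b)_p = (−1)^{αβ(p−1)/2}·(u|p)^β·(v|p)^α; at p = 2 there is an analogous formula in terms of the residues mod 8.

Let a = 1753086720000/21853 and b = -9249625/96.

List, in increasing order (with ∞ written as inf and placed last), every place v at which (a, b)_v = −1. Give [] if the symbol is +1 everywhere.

(a, b) ≡ (6006, -2310) mod (ℚ^×)²; places V = {2, 3, 5, 7, 11, 13, 31, 41, ∞}.
(a,b)_∞: sgn(6006)=+, sgn(-2310)=−, so +1.
(a,b)_2: α=11, β=-5; u≡3, v≡5 (mod 8); ε(u)ε(v)=1·0, αω(v)=11·1, βω(u)=-5·1; sum ≡ 0  ⇒  +1.
(a,b)_13: α=-1, u≡11; β=0, v≡1 (mod 13); (11|13)=-1, (1|13)=+1; sign (−1)^0·-1^0·+1^-1 = +1.
(a,b)_7: α=3, u≡4; β=1, v≡3 (mod 7); (4|7)=+1, (3|7)=-1; sign (−1)^1·+1^1·-1^3 = +1.
(a,b)_3: α=1, u≡1; β=-1, v≡1 (mod 3); (1|3)=+1, (1|3)=+1; sign (−1)^1·+1^-1·+1^1 = -1.
(a,b)_41: α=-2, u≡25; β=0, v≡7 (mod 41); (25|41)=+1, (7|41)=-1; sign (−1)^0·+1^0·-1^-2 = +1.
(a,b)_11: α=3, u≡6; β=1, v≡8 (mod 11); (6|11)=-1, (8|11)=-1; sign (−1)^1·-1^1·-1^3 = -1.
(a,b)_5: α=4, u≡4; β=3, v≡3 (mod 5); (4|5)=+1, (3|5)=-1; sign (−1)^0·+1^3·-1^4 = +1.
(a,b)_31: α=0, u≡29; β=2, v≡26 (mod 31); (29|31)=-1, (26|31)=-1; sign (−1)^0·-1^2·-1^0 = +1.
Ram(6006, -2310) = {3, 11}; no ℚ_3-point on the conic.

[3, 11]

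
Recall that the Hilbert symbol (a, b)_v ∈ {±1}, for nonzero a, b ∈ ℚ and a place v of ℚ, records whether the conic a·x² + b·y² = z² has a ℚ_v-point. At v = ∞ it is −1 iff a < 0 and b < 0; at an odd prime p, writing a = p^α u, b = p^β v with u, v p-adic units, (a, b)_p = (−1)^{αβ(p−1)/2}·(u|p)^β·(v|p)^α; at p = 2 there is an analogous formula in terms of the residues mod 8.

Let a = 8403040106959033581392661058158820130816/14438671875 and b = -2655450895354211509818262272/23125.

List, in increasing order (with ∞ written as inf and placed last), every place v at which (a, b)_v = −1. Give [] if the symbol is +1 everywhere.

Mod squares: a ≡ 788307, b ≡ -111. Check v ∈ {∞, 2, 3, 5, 7, 13, 17, 23, 29, 37, 41}.
v=29: a=29^3·(≡19), b=29^2·(≡4) mod 29; (19|29)=-1, (4|29)=+1; (−1)^{3·2·14}·(-1)^2·(+1)^3 = +1.
v=23: a=23^6·(≡7), b=23^4·(≡16) mod 23; (7|23)=-1, (16|23)=+1; (−1)^{6·4·11}·(-1)^4·(+1)^6 = +1.
v=5: a=5^-8·(≡2), b=5^-4·(≡4) mod 5; (2|5)=-1, (4|5)=+1; (−1)^{-8·-4·2}·(-1)^-4·(+1)^-8 = +1.
v=41: a=41^3·(≡4), b=41^2·(≡3) mod 41; (4|41)=+1, (3|41)=-1; (−1)^{3·2·20}·(+1)^2·(-1)^3 = -1.
v=17: a=17^3·(≡11), b=17^2·(≡13) mod 17; (11|17)=-1, (13|17)=+1; (−1)^{3·2·8}·(-1)^2·(+1)^3 = +1.
v=37: a=37^-2·(≡29), b=37^-1·(≡34) mod 37; (29|37)=-1, (34|37)=+1; (−1)^{-2·-1·18}·(-1)^-1·(+1)^-2 = -1.
v=7: a=7^10·(≡1), b=7^6·(≡4) mod 7; (1|7)=+1, (4|7)=+1; (−1)^{10·6·3}·(+1)^6·(+1)^10 = +1.
v=3: a=3^-3·(≡2), b=3^3·(≡2) mod 3; (2|3)=-1, (2|3)=-1; (−1)^{-3·3·1}·(-1)^3·(-1)^-3 = -1.
v=2: v_2(a)=16, v_2(b)=8; units ≡ 3, 1 (mod 8); ε·ε+αω+βω = 1·0+16·0+8·1 ≡ 0  ⇒  (a,b)_2 = +1.
v=∞: 788307 > 0 and -111 < 0  ⇒  (a,b)_∞ = +1.
v=13: a=13^5·(≡2), b=13^4·(≡11) mod 13; (2|13)=-1, (11|13)=-1; (−1)^{5·4·6}·(-1)^4·(-1)^5 = -1.
|Ram(788307, -111)| = 4, even; anisotropic at {3, 13, 37, 41}.

[3, 13, 37, 41]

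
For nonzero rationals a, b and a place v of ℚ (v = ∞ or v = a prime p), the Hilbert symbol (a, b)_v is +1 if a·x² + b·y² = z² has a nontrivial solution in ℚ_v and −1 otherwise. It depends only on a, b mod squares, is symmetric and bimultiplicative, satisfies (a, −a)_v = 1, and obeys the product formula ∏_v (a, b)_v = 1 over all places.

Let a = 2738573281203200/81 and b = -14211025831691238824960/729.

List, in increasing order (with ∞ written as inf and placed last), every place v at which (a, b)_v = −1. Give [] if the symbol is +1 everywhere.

Mod squares: a ≡ 6293, b ≡ -20615. Check v ∈ {∞, 2, 3, 5, 7, 19, 29, 31}.
v=31: a=31^3·(≡22), b=31^5·(≡12) mod 31; (22|31)=-1, (12|31)=-1; (−1)^{3·5·15}·(-1)^5·(-1)^3 = -1.
v=3: a=3^-4·(≡2), b=3^-6·(≡1) mod 3; (2|3)=-1, (1|3)=+1; (−1)^{-4·-6·1}·(-1)^-6·(+1)^-4 = +1.
v=2: v_2(a)=10, v_2(b)=10; units ≡ 5, 1 (mod 8); ε·ε+αω+βω = 0·0+10·0+10·1 ≡ 0  ⇒  (a,b)_2 = +1.
v=5: a=5^2·(≡3), b=5^1·(≡2) mod 5; (3|5)=-1, (2|5)=-1; (−1)^{2·1·2}·(-1)^1·(-1)^2 = -1.
v=29: a=29^1·(≡12), b=29^2·(≡20) mod 29; (12|29)=-1, (20|29)=+1; (−1)^{1·2·14}·(-1)^2·(+1)^1 = +1.
v=∞: 6293 > 0 and -20615 < 0  ⇒  (a,b)_∞ = +1.
v=19: a=19^2·(≡5), b=19^3·(≡7) mod 19; (5|19)=+1, (7|19)=+1; (−1)^{2·3·9}·(+1)^3·(+1)^2 = +1.
v=7: a=7^3·(≡6), b=7^5·(≡1) mod 7; (6|7)=-1, (1|7)=+1; (−1)^{3·5·3}·(-1)^5·(+1)^3 = +1.
Ram(6293, -20615) = {5, 31}; no ℚ_5-point on the conic.

[5, 31]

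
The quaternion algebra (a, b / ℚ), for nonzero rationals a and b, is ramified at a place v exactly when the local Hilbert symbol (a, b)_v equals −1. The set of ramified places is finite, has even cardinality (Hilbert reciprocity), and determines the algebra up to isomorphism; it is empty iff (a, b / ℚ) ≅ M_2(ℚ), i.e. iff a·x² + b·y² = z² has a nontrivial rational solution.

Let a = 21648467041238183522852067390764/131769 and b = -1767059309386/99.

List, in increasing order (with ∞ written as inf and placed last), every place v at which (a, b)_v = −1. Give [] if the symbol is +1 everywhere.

Mod squares: a ≡ 141491, b ≡ -138446. Check v ∈ {∞, 2, 3, 7, 11, 17, 29, 31, 41}.
v=17: a=17^9·(≡5), b=17^4·(≡13) mod 17; (5|17)=-1, (13|17)=+1; (−1)^{9·4·8}·(-1)^4·(+1)^9 = +1.
v=2: v_2(a)=2, v_2(b)=1; units ≡ 3, 1 (mod 8); ε·ε+αω+βω = 1·0+2·0+1·1 ≡ 1  ⇒  (a,b)_2 = -1.
v=∞: 141491 > 0 and -138446 < 0  ⇒  (a,b)_∞ = +1.
v=31: a=31^2·(≡10), b=31^1·(≡22) mod 31; (10|31)=+1, (22|31)=-1; (−1)^{2·1·15}·(+1)^1·(-1)^2 = +1.
v=7: a=7^5·(≡1), b=7^1·(≡4) mod 7; (1|7)=+1, (4|7)=+1; (−1)^{5·1·3}·(+1)^1·(+1)^5 = -1.
v=29: a=29^3·(≡9), b=29^1·(≡12) mod 29; (9|29)=+1, (12|29)=-1; (−1)^{3·1·14}·(+1)^1·(-1)^3 = -1.
v=3: a=3^-2·(≡2), b=3^-2·(≡1) mod 3; (2|3)=-1, (1|3)=+1; (−1)^{-2·-2·1}·(-1)^-2·(+1)^-2 = +1.
v=11: a=11^-4·(≡1), b=11^-1·(≡4) mod 11; (1|11)=+1, (4|11)=+1; (−1)^{-4·-1·5}·(+1)^-1·(+1)^-4 = +1.
v=41: a=41^5·(≡34), b=41^2·(≡34) mod 41; (34|41)=-1, (34|41)=-1; (−1)^{5·2·20}·(-1)^2·(-1)^5 = -1.
Ram(141491, -138446) = {2, 7, 29, 41}; no ℚ_2-point on the conic.

[2, 7, 29, 41]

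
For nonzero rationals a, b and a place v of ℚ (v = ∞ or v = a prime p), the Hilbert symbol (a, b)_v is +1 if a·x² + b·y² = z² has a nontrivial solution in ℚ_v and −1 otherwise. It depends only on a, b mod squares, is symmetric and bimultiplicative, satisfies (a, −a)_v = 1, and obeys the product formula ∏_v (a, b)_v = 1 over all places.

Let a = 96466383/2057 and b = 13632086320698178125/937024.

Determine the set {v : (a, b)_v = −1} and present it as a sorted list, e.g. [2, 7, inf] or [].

[17, 23, 29, 31]

Mod squares: a ≡ 1479, b ≡ 3565. Check v ∈ {∞, 2, 3, 5, 11, 13, 17, 23, 29, 31}.
v=3: a=3^9·(≡1), b=3^16·(≡1) mod 3; (1|3)=+1, (1|3)=+1; (−1)^{9·16·1}·(+1)^16·(+1)^9 = +1.
v=5: a=5^0·(≡4), b=5^5·(≡3) mod 5; (4|5)=+1, (3|5)=-1; (−1)^{0·5·2}·(+1)^5·(-1)^0 = +1.
v=∞: 1479 > 0 and 3565 > 0  ⇒  (a,b)_∞ = +1.
v=11: a=11^-2·(≡4), b=11^-4·(≡5) mod 11; (4|11)=+1, (5|11)=+1; (−1)^{-2·-4·5}·(+1)^-4·(+1)^-2 = +1.
v=17: a=17^-1·(≡1), b=17^0·(≡10) mod 17; (1|17)=+1, (10|17)=-1; (−1)^{-1·0·8}·(+1)^0·(-1)^-1 = -1.
v=29: a=29^1·(≡9), b=29^2·(≡2) mod 29; (9|29)=+1, (2|29)=-1; (−1)^{1·2·14}·(+1)^2·(-1)^1 = -1.
v=2: v_2(a)=0, v_2(b)=-6; units ≡ 7, 5 (mod 8); ε·ε+αω+βω = 1·0+0·1+-6·0 ≡ 0  ⇒  (a,b)_2 = +1.
v=31: a=31^0·(≡22), b=31^1·(≡17) mod 31; (22|31)=-1, (17|31)=-1; (−1)^{0·1·15}·(-1)^1·(-1)^0 = -1.
v=13: a=13^2·(≡1), b=13^2·(≡12) mod 13; (1|13)=+1, (12|13)=+1; (−1)^{2·2·6}·(+1)^2·(+1)^2 = +1.
v=23: a=23^0·(≡22), b=23^1·(≡7) mod 23; (22|23)=-1, (7|23)=-1; (−1)^{0·1·11}·(-1)^1·(-1)^0 = -1.
Ram(1479, 3565) = {17, 23, 29, 31}; no ℚ_17-point on the conic.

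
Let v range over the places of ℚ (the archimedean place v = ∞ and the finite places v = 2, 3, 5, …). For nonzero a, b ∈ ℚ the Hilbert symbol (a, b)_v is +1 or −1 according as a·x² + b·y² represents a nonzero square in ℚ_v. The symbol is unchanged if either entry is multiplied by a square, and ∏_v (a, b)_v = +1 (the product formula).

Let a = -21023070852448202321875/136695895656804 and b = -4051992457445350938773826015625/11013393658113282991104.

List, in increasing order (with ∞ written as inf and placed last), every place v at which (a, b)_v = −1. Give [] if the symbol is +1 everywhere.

[37, inf]

(a, b) ≡ (-565915, -29785) mod (ℚ^×)²; places V = {2, 3, 5, 7, 11, 13, 17, 19, 23, 37, ∞}.
(a,b)_3: α=-24, u≡2; β=-26, v≡2 (mod 3); (2|3)=-1, (2|3)=-1; sign (−1)^0·-1^-26·-1^-24 = +1.
(a,b)_∞: sgn(-565915)=−, sgn(-29785)=−, so -1.
(a,b)_11: α=-2, u≡6; β=-4, v≡3 (mod 11); (6|11)=-1, (3|11)=+1; sign (−1)^0·-1^-4·+1^-2 = +1.
(a,b)_7: α=9, u≡5; β=13, v≡4 (mod 7); (5|7)=-1, (4|7)=+1; sign (−1)^1·-1^13·+1^9 = +1.
(a,b)_17: α=0, u≡4; β=-2, v≡16 (mod 17); (4|17)=+1, (16|17)=+1; sign (−1)^0·+1^-2·+1^0 = +1.
(a,b)_23: α=1, u≡21; β=1, v≡9 (mod 23); (21|23)=-1, (9|23)=+1; sign (−1)^1·-1^1·+1^1 = +1.
(a,b)_2: α=-2, β=-10; u≡5, v≡7 (mod 8); ε(u)ε(v)=0·1, αω(v)=-2·0, βω(u)=-10·1; sum ≡ 0  ⇒  +1.
(a,b)_37: α=1, u≡17; β=1, v≡7 (mod 37); (17|37)=-1, (7|37)=+1; sign (−1)^0·-1^1·+1^1 = -1.
(a,b)_5: α=5, u≡3; β=7, v≡3 (mod 5); (3|5)=-1, (3|5)=-1; sign (−1)^0·-1^7·-1^5 = +1.
(a,b)_13: α=4, u≡10; β=6, v≡11 (mod 13); (10|13)=+1, (11|13)=-1; sign (−1)^0·+1^6·-1^4 = +1.
(a,b)_19: α=3, u≡5; β=4, v≡16 (mod 19); (5|19)=+1, (16|19)=+1; sign (−1)^0·+1^4·+1^3 = +1.
Ram(-565915, -29785) = {37, ∞}; no ℚ_37-point on the conic.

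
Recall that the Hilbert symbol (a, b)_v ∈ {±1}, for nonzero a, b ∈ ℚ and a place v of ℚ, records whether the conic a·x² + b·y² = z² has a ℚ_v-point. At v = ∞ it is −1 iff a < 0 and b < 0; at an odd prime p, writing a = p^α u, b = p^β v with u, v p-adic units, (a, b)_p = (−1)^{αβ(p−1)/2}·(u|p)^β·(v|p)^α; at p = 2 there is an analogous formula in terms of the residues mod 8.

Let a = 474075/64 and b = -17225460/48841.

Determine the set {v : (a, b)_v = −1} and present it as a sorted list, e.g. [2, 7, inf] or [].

(a, b) ≡ (43, -1085) mod (ℚ^×)²; places V = {2, 3, 5, 7, 13, 17, 31, 43, ∞}.
(a,b)_∞: sgn(43)=+, sgn(-1085)=−, so +1.
(a,b)_31: α=0, u≡27; β=1, v≡30 (mod 31); (27|31)=-1, (30|31)=-1; sign (−1)^0·-1^1·-1^0 = -1.
(a,b)_43: α=1, u≡9; β=0, v≡19 (mod 43); (9|43)=+1, (19|43)=-1; sign (−1)^0·+1^0·-1^1 = -1.
(a,b)_13: α=0, u≡9; β=-2, v≡7 (mod 13); (9|13)=+1, (7|13)=-1; sign (−1)^0·+1^-2·-1^0 = +1.
(a,b)_17: α=0, u≡1; β=-2, v≡6 (mod 17); (1|17)=+1, (6|17)=-1; sign (−1)^0·+1^-2·-1^0 = +1.
(a,b)_5: α=2, u≡2; β=1, v≡3 (mod 5); (2|5)=-1, (3|5)=-1; sign (−1)^0·-1^1·-1^2 = -1.
(a,b)_2: α=-6, β=2; u≡3, v≡3 (mod 8); ε(u)ε(v)=1·1, αω(v)=-6·1, βω(u)=2·1; sum ≡ 1  ⇒  -1.
(a,b)_7: α=2, u≡1; β=3, v≡6 (mod 7); (1|7)=+1, (6|7)=-1; sign (−1)^0·+1^3·-1^2 = +1.
(a,b)_3: α=2, u≡1; β=4, v≡1 (mod 3); (1|3)=+1, (1|3)=+1; sign (−1)^0·+1^4·+1^2 = +1.
Ram(43, -1085) = {2, 5, 31, 43}; no ℚ_2-point on the conic.

[2, 5, 31, 43]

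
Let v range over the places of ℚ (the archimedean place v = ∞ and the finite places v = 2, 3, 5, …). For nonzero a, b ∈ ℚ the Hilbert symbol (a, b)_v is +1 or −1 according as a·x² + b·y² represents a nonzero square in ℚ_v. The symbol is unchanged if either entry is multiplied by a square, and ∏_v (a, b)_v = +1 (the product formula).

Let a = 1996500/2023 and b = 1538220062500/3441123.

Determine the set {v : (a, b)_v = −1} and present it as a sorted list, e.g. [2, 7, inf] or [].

[2, 3, 5, 7]

(a, b) ≡ (1155, 3) mod (ℚ^×)²; places V = {2, 3, 5, 7, 11, 17, 41, ∞}.
(a,b)_3: α=1, u≡1; β=-5, v≡1 (mod 3); (1|3)=+1, (1|3)=+1; sign (−1)^1·+1^-5·+1^1 = -1.
(a,b)_41: α=0, u≡15; β=2, v≡26 (mod 41); (15|41)=-1, (26|41)=-1; sign (−1)^0·-1^2·-1^0 = +1.
(a,b)_2: α=2, β=2; u≡3, v≡3 (mod 8); ε(u)ε(v)=1·1, αω(v)=2·1, βω(u)=2·1; sum ≡ 1  ⇒  -1.
(a,b)_5: α=3, u≡4; β=6, v≡3 (mod 5); (4|5)=+1, (3|5)=-1; sign (−1)^0·+1^6·-1^3 = -1.
(a,b)_∞: sgn(1155)=+, sgn(3)=+, so +1.
(a,b)_11: α=3, u≡7; β=4, v≡1 (mod 11); (7|11)=-1, (1|11)=+1; sign (−1)^0·-1^4·+1^3 = +1.
(a,b)_7: α=-1, u≡1; β=-2, v≡3 (mod 7); (1|7)=+1, (3|7)=-1; sign (−1)^0·+1^-2·-1^-1 = -1.
(a,b)_17: α=-2, u≡15; β=-2, v≡3 (mod 17); (15|17)=+1, (3|17)=-1; sign (−1)^0·+1^-2·-1^-2 = +1.
|Ram(1155, 3)| = 4, even; anisotropic at {2, 3, 5, 7}.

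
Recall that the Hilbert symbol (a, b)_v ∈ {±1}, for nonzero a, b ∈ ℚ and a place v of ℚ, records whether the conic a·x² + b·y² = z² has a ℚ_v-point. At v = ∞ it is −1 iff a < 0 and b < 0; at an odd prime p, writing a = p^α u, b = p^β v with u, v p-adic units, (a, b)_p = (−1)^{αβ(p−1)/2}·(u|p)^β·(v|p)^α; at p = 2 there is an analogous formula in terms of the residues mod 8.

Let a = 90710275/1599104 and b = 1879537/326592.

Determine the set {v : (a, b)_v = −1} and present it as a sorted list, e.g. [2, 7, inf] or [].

[2, 11, 13, 19]

(a, b) ≡ (494, 24871) mod (ℚ^×)²; places V = {2, 3, 5, 7, 11, 13, 17, 19, 23, 31, ∞}.
(a,b)_7: α=0, u≡4; β=-1, v≡2 (mod 7); (4|7)=+1, (2|7)=+1; sign (−1)^0·+1^-1·+1^0 = +1.
(a,b)_2: α=-7, β=-6; u≡7, v≡7 (mod 8); ε(u)ε(v)=1·1, αω(v)=-7·0, βω(u)=-6·0; sum ≡ 1  ⇒  -1.
(a,b)_3: α=0, u≡2; β=-6, v≡1 (mod 3); (2|3)=-1, (1|3)=+1; sign (−1)^0·-1^-6·+1^0 = +1.
(a,b)_5: α=2, u≡4; β=0, v≡1 (mod 5); (4|5)=+1, (1|5)=+1; sign (−1)^0·+1^0·+1^2 = +1.
(a,b)_11: α=0, u≡7; β=1, v≡2 (mod 11); (7|11)=-1, (2|11)=-1; sign (−1)^0·-1^1·-1^0 = -1.
(a,b)_13: α=-1, u≡3; β=0, v≡6 (mod 13); (3|13)=+1, (6|13)=-1; sign (−1)^0·+1^0·-1^-1 = -1.
(a,b)_17: α=0, u≡8; β=1, v≡2 (mod 17); (8|17)=+1, (2|17)=+1; sign (−1)^0·+1^1·+1^0 = +1.
(a,b)_19: α=3, u≡11; β=1, v≡9 (mod 19); (11|19)=+1, (9|19)=+1; sign (−1)^1·+1^1·+1^3 = -1.
(a,b)_∞: sgn(494)=+, sgn(24871)=+, so +1.
(a,b)_31: α=-2, u≡22; β=0, v≡1 (mod 31); (22|31)=-1, (1|31)=+1; sign (−1)^0·-1^0·+1^-2 = +1.
(a,b)_23: α=2, u≡17; β=2, v≡13 (mod 23); (17|23)=-1, (13|23)=+1; sign (−1)^0·-1^2·+1^2 = +1.
|Ram(494, 24871)| = 4, even; anisotropic at {2, 11, 13, 19}.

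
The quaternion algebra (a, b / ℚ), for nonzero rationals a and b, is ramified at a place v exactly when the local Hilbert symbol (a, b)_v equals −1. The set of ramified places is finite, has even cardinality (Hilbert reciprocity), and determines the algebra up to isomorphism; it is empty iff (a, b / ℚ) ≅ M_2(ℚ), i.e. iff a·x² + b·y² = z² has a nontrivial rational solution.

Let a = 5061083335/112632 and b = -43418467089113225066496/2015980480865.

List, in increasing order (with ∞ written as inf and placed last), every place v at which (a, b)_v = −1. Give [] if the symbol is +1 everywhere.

[5, 13]

(a, b) ≡ (79170, -11310) mod (ℚ^×)²; places V = {2, 3, 5, 7, 11, 13, 19, 23, 29, 31, ∞}.
(a,b)_29: α=3, u≡24; β=5, v≡1 (mod 29); (24|29)=+1, (1|29)=+1; sign (−1)^0·+1^5·+1^3 = +1.
(a,b)_5: α=1, u≡1; β=-1, v≡3 (mod 5); (1|5)=+1, (3|5)=-1; sign (−1)^0·+1^-1·-1^1 = -1.
(a,b)_11: α=2, u≡3; β=6, v≡5 (mod 11); (3|11)=+1, (5|11)=+1; sign (−1)^0·+1^6·+1^2 = +1.
(a,b)_31: α=0, u≡6; β=-2, v≡10 (mod 31); (6|31)=-1, (10|31)=+1; sign (−1)^0·-1^-2·+1^0 = +1.
(a,b)_13: α=-1, u≡8; β=-3, v≡4 (mod 13); (8|13)=-1, (4|13)=+1; sign (−1)^0·-1^-3·+1^-1 = -1.
(a,b)_7: α=3, u≡5; β=4, v≡1 (mod 7); (5|7)=-1, (1|7)=+1; sign (−1)^0·-1^4·+1^3 = +1.
(a,b)_2: α=-3, β=11; u≡1, v≡1 (mod 8); ε(u)ε(v)=0·0, αω(v)=-3·0, βω(u)=11·0; sum ≡ 0  ⇒  +1.
(a,b)_∞: sgn(79170)=+, sgn(-11310)=−, so +1.
(a,b)_19: α=-2, u≡5; β=-2, v≡8 (mod 19); (5|19)=+1, (8|19)=-1; sign (−1)^0·+1^-2·-1^-2 = +1.
(a,b)_23: α=0, u≡12; β=-2, v≡8 (mod 23); (12|23)=+1, (8|23)=+1; sign (−1)^0·+1^-2·+1^0 = +1.
(a,b)_3: α=-1, u≡2; β=5, v≡1 (mod 3); (2|3)=-1, (1|3)=+1; sign (−1)^1·-1^5·+1^-1 = +1.
|Ram(79170, -11310)| = 2, even; anisotropic at {5, 13}.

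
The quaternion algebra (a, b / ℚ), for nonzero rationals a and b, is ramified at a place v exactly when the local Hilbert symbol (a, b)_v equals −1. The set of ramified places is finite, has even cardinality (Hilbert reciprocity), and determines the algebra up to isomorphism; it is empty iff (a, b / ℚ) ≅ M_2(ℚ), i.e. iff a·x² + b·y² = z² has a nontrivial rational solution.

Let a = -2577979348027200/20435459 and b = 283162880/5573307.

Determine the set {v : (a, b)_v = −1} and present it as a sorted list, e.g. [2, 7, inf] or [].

[5, 11, 13, 17]

Mod squares: a ≡ -143, b ≡ 19635. Check v ∈ {∞, 2, 3, 5, 7, 11, 13, 17, 29, 47, 59}.
v=11: a=11^-1·(≡4), b=11^1·(≡4) mod 11; (4|11)=+1, (4|11)=+1; (−1)^{-1·1·5}·(+1)^1·(+1)^-1 = -1.
v=59: a=59^2·(≡58), b=59^0·(≡54) mod 59; (58|59)=-1, (54|59)=-1; (−1)^{2·0·29}·(-1)^0·(-1)^2 = +1.
v=13: a=13^3·(≡7), b=13^2·(≡11) mod 13; (7|13)=-1, (11|13)=-1; (−1)^{3·2·6}·(-1)^2·(-1)^3 = -1.
v=3: a=3^6·(≡1), b=3^-1·(≡2) mod 3; (1|3)=+1, (2|3)=-1; (−1)^{6·-1·1}·(+1)^-1·(-1)^6 = +1.
v=29: a=29^-2·(≡8), b=29^-2·(≡14) mod 29; (8|29)=-1, (14|29)=-1; (−1)^{-2·-2·14}·(-1)^-2·(-1)^-2 = +1.
v=47: a=47^-2·(≡39), b=47^-2·(≡9) mod 47; (39|47)=-1, (9|47)=+1; (−1)^{-2·-2·23}·(-1)^-2·(+1)^-2 = +1.
v=17: a=17^2·(≡10), b=17^1·(≡4) mod 17; (10|17)=-1, (4|17)=+1; (−1)^{2·1·8}·(-1)^1·(+1)^2 = -1.
v=∞: -143 < 0 and 19635 > 0  ⇒  (a,b)_∞ = +1.
v=7: a=7^0·(≡1), b=7^1·(≡6) mod 7; (1|7)=+1, (6|7)=-1; (−1)^{0·1·3}·(+1)^1·(-1)^0 = +1.
v=5: a=5^2·(≡3), b=5^1·(≡3) mod 5; (3|5)=-1, (3|5)=-1; (−1)^{2·1·2}·(-1)^1·(-1)^2 = -1.
v=2: v_2(a)=6, v_2(b)=8; units ≡ 1, 3 (mod 8); ε·ε+αω+βω = 0·1+6·1+8·0 ≡ 0  ⇒  (a,b)_2 = +1.
|Ram(-143, 19635)| = 4, even; anisotropic at {5, 11, 13, 17}.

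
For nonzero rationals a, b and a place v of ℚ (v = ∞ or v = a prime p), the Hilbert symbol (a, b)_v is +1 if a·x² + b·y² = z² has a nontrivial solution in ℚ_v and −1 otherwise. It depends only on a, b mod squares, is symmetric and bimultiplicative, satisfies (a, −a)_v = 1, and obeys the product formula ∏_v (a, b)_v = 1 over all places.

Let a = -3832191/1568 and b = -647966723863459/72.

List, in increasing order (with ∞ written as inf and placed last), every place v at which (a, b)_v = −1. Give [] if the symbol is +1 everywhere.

Mod squares: a ≡ -782, b ≡ -3542. Check v ∈ {∞, 2, 3, 7, 11, 13, 17, 23}.
v=17: a=17^1·(≡12), b=17^4·(≡14) mod 17; (12|17)=-1, (14|17)=-1; (−1)^{1·4·8}·(-1)^4·(-1)^1 = -1.
v=23: a=23^1·(≡16), b=23^3·(≡17) mod 23; (16|23)=+1, (17|23)=-1; (−1)^{1·3·11}·(+1)^3·(-1)^1 = +1.
v=2: v_2(a)=-5, v_2(b)=-3; units ≡ 1, 5 (mod 8); ε·ε+αω+βω = 0·0+-5·1+-3·0 ≡ 1  ⇒  (a,b)_2 = -1.
v=7: a=7^-2·(≡2), b=7^3·(≡6) mod 7; (2|7)=+1, (6|7)=-1; (−1)^{-2·3·3}·(+1)^3·(-1)^-2 = +1.
v=3: a=3^4·(≡1), b=3^-2·(≡1) mod 3; (1|3)=+1, (1|3)=+1; (−1)^{4·-2·1}·(+1)^-2·(+1)^4 = +1.
v=13: a=13^0·(≡5), b=13^2·(≡2) mod 13; (5|13)=-1, (2|13)=-1; (−1)^{0·2·6}·(-1)^2·(-1)^0 = +1.
v=11: a=11^2·(≡7), b=11^1·(≡10) mod 11; (7|11)=-1, (10|11)=-1; (−1)^{2·1·5}·(-1)^1·(-1)^2 = -1.
v=∞: -782 < 0 and -3542 < 0  ⇒  (a,b)_∞ = -1.
|Ram(-782, -3542)| = 4, even; anisotropic at {2, 11, 17, ∞}.

[2, 11, 17, inf]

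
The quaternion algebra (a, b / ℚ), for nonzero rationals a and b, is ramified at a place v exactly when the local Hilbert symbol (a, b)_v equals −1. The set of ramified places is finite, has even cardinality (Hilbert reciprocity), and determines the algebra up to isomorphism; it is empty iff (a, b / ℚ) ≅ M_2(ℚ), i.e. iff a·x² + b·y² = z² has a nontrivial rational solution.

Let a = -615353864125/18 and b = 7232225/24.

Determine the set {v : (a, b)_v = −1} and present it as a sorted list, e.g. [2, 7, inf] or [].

(a, b) ≡ (-170, 6006) mod (ℚ^×)²; places V = {2, 3, 5, 7, 11, 13, 17, ∞}.
(a,b)_17: α=3, u≡10; β=2, v≡5 (mod 17); (10|17)=-1, (5|17)=-1; sign (−1)^0·-1^2·-1^3 = -1.
(a,b)_2: α=-1, β=-3; u≡3, v≡3 (mod 8); ε(u)ε(v)=1·1, αω(v)=-1·1, βω(u)=-3·1; sum ≡ 1  ⇒  -1.
(a,b)_13: α=2, u≡12; β=1, v≡5 (mod 13); (12|13)=+1, (5|13)=-1; sign (−1)^0·+1^1·-1^2 = +1.
(a,b)_5: α=3, u≡4; β=2, v≡1 (mod 5); (4|5)=+1, (1|5)=+1; sign (−1)^0·+1^2·+1^3 = +1.
(a,b)_∞: sgn(-170)=−, sgn(6006)=+, so +1.
(a,b)_11: α=2, u≡8; β=1, v≡8 (mod 11); (8|11)=-1, (8|11)=-1; sign (−1)^0·-1^1·-1^2 = -1.
(a,b)_3: α=-2, u≡1; β=-1, v≡1 (mod 3); (1|3)=+1, (1|3)=+1; sign (−1)^0·+1^-1·+1^-2 = +1.
(a,b)_7: α=2, u≡3; β=1, v≡1 (mod 7); (3|7)=-1, (1|7)=+1; sign (−1)^0·-1^1·+1^2 = -1.
(-170, 6006 / ℚ) ramifies at {2, 7, 11, 17}: a division algebra.

[2, 7, 11, 17]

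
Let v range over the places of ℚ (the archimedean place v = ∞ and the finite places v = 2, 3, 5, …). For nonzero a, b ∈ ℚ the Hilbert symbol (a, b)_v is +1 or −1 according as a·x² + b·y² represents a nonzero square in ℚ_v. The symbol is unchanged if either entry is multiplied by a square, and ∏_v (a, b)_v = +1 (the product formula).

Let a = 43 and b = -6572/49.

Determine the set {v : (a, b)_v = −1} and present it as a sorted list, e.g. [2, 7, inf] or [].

Mod squares: a ≡ 43, b ≡ -1643. Check v ∈ {∞, 2, 7, 31, 43, 53}.
v=31: a=31^0·(≡12), b=31^1·(≡2) mod 31; (12|31)=-1, (2|31)=+1; (−1)^{0·1·15}·(-1)^1·(+1)^0 = -1.
v=43: a=43^1·(≡1), b=43^0·(≡37) mod 43; (1|43)=+1, (37|43)=-1; (−1)^{1·0·21}·(+1)^0·(-1)^1 = -1.
v=2: v_2(a)=0, v_2(b)=2; units ≡ 3, 5 (mod 8); ε·ε+αω+βω = 1·0+0·1+2·1 ≡ 0  ⇒  (a,b)_2 = +1.
v=53: a=53^0·(≡43), b=53^1·(≡31) mod 53; (43|53)=+1, (31|53)=-1; (−1)^{0·1·26}·(+1)^1·(-1)^0 = +1.
v=∞: 43 > 0 and -1643 < 0  ⇒  (a,b)_∞ = +1.
v=7: a=7^0·(≡1), b=7^-2·(≡1) mod 7; (1|7)=+1, (1|7)=+1; (−1)^{0·-2·3}·(+1)^-2·(+1)^0 = +1.
Ram(43, -1643) = {31, 43}; no ℚ_31-point on the conic.

[31, 43]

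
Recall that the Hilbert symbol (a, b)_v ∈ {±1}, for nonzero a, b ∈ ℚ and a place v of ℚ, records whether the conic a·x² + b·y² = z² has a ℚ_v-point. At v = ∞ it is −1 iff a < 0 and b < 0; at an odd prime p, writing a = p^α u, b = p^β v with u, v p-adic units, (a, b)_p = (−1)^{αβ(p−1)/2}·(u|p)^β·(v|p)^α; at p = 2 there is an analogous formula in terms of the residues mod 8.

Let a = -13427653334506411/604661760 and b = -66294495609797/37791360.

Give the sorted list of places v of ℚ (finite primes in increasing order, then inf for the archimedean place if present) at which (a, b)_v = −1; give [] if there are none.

[5, 7, 23, inf]

Mod squares: a ≡ -910, b ≡ -20930. Check v ∈ {∞, 2, 3, 5, 7, 11, 13, 17, 19, 23, 29}.
v=11: a=11^2·(≡1), b=11^0·(≡9) mod 11; (1|11)=+1, (9|11)=+1; (−1)^{2·0·5}·(+1)^0·(+1)^2 = +1.
v=13: a=13^1·(≡11), b=13^1·(≡8) mod 13; (11|13)=-1, (8|13)=-1; (−1)^{1·1·6}·(-1)^1·(-1)^1 = +1.
v=2: v_2(a)=-11, v_2(b)=-7; units ≡ 1, 7 (mod 8); ε·ε+αω+βω = 0·1+-11·0+-7·0 ≡ 0  ⇒  (a,b)_2 = +1.
v=7: a=7^3·(≡5), b=7^1·(≡3) mod 7; (5|7)=-1, (3|7)=-1; (−1)^{3·1·3}·(-1)^1·(-1)^3 = -1.
v=23: a=23^2·(≡17), b=23^1·(≡5) mod 23; (17|23)=-1, (5|23)=-1; (−1)^{2·1·11}·(-1)^1·(-1)^2 = -1.
v=5: a=5^-1·(≡2), b=5^-1·(≡4) mod 5; (2|5)=-1, (4|5)=+1; (−1)^{-1·-1·2}·(-1)^-1·(+1)^-1 = -1.
v=17: a=17^0·(≡13), b=17^2·(≡11) mod 17; (13|17)=+1, (11|17)=-1; (−1)^{0·2·8}·(+1)^2·(-1)^0 = +1.
v=∞: -910 < 0 and -20930 < 0  ⇒  (a,b)_∞ = -1.
v=29: a=29^0·(≡21), b=29^2·(≡12) mod 29; (21|29)=-1, (12|29)=-1; (−1)^{0·2·14}·(-1)^2·(-1)^0 = +1.
v=19: a=19^6·(≡15), b=19^4·(≡3) mod 19; (15|19)=-1, (3|19)=-1; (−1)^{6·4·9}·(-1)^4·(-1)^6 = +1.
v=3: a=3^-10·(≡2), b=3^-10·(≡1) mod 3; (2|3)=-1, (1|3)=+1; (−1)^{-10·-10·1}·(-1)^-10·(+1)^-10 = +1.
|Ram(-910, -20930)| = 4, even; anisotropic at {5, 7, 23, ∞}.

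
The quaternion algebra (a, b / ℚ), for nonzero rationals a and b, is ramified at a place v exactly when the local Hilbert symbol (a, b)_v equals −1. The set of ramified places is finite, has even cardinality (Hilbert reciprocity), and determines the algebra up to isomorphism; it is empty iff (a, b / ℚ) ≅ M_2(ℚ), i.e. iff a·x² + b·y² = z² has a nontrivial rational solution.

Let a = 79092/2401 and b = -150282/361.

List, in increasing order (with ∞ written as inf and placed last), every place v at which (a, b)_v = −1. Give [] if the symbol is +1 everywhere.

[2, 13]

(a, b) ≡ (13, -138) mod (ℚ^×)²; places V = {2, 3, 7, 11, 13, 19, 23, ∞}.
(a,b)_13: α=3, u≡4; β=0, v≡5 (mod 13); (4|13)=+1, (5|13)=-1; sign (−1)^0·+1^0·-1^3 = -1.
(a,b)_11: α=0, u≡8; β=2, v≡5 (mod 11); (8|11)=-1, (5|11)=+1; sign (−1)^0·-1^2·+1^0 = +1.
(a,b)_23: α=0, u≡2; β=1, v≡20 (mod 23); (2|23)=+1, (20|23)=-1; sign (−1)^0·+1^1·-1^0 = +1.
(a,b)_∞: sgn(13)=+, sgn(-138)=−, so +1.
(a,b)_2: α=2, β=1; u≡5, v≡3 (mod 8); ε(u)ε(v)=0·1, αω(v)=2·1, βω(u)=1·1; sum ≡ 1  ⇒  -1.
(a,b)_7: α=-4, u≡6; β=0, v≡2 (mod 7); (6|7)=-1, (2|7)=+1; sign (−1)^0·-1^0·+1^-4 = +1.
(a,b)_3: α=2, u≡1; β=3, v≡2 (mod 3); (1|3)=+1, (2|3)=-1; sign (−1)^0·+1^3·-1^2 = +1.
(a,b)_19: α=0, u≡2; β=-2, v≡8 (mod 19); (2|19)=-1, (8|19)=-1; sign (−1)^0·-1^-2·-1^0 = +1.
(13, -138 / ℚ) ramifies at {2, 13}: a division algebra.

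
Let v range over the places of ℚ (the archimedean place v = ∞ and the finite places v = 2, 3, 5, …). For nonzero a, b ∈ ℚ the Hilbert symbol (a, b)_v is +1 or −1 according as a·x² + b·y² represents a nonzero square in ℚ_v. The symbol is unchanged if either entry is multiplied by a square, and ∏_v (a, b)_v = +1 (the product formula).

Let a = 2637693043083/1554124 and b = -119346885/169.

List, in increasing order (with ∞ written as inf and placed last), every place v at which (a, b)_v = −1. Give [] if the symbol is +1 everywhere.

(a, b) ≡ (9177, -45885) mod (ℚ^×)²; places V = {2, 3, 5, 7, 11, 13, 17, 19, 23, ∞}.
(a,b)_∞: sgn(9177)=+, sgn(-45885)=−, so +1.
(a,b)_17: α=2, u≡5; β=2, v≡1 (mod 17); (5|17)=-1, (1|17)=+1; sign (−1)^0·-1^2·+1^2 = +1.
(a,b)_7: α=3, u≡4; β=1, v≡2 (mod 7); (4|7)=+1, (2|7)=+1; sign (−1)^1·+1^1·+1^3 = -1.
(a,b)_23: α=3, u≡16; β=1, v≡13 (mod 23); (16|23)=+1, (13|23)=+1; sign (−1)^1·+1^1·+1^3 = -1.
(a,b)_2: α=-2, β=0; u≡1, v≡3 (mod 8); ε(u)ε(v)=0·1, αω(v)=-2·1, βω(u)=0·0; sum ≡ 0  ⇒  +1.
(a,b)_3: α=7, u≡2; β=3, v≡2 (mod 3); (2|3)=-1, (2|3)=-1; sign (−1)^1·-1^3·-1^7 = -1.
(a,b)_13: α=-2, u≡4; β=-2, v≡5 (mod 13); (4|13)=+1, (5|13)=-1; sign (−1)^0·+1^-2·-1^-2 = +1.
(a,b)_19: α=-1, u≡18; β=1, v≡17 (mod 19); (18|19)=-1, (17|19)=+1; sign (−1)^1·-1^1·+1^-1 = +1.
(a,b)_5: α=0, u≡2; β=1, v≡2 (mod 5); (2|5)=-1, (2|5)=-1; sign (−1)^0·-1^1·-1^0 = -1.
(a,b)_11: α=-2, u≡3; β=0, v≡6 (mod 11); (3|11)=+1, (6|11)=-1; sign (−1)^0·+1^0·-1^-2 = +1.
(9177, -45885 / ℚ) ramifies at {3, 5, 7, 23}: a division algebra.

[3, 5, 7, 23]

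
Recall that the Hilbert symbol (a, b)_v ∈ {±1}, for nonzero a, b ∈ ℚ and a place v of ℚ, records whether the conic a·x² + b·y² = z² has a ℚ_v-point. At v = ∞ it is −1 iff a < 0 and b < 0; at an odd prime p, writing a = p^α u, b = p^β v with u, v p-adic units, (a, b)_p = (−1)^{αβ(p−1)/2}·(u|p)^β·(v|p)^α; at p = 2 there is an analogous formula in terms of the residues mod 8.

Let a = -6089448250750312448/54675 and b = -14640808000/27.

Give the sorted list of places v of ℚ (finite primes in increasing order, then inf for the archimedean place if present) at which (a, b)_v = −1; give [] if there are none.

Mod squares: a ≡ -7854, b ≡ -3315. Check v ∈ {∞, 2, 3, 5, 7, 11, 13, 17}.
v=3: a=3^-7·(≡1), b=3^-3·(≡2) mod 3; (1|3)=+1, (2|3)=-1; (−1)^{-7·-3·1}·(+1)^-3·(-1)^-7 = +1.
v=5: a=5^-2·(≡1), b=5^3·(≡3) mod 5; (1|5)=+1, (3|5)=-1; (−1)^{-2·3·2}·(+1)^3·(-1)^-2 = +1.
v=2: v_2(a)=13, v_2(b)=6; units ≡ 1, 5 (mod 8); ε·ε+αω+βω = 0·0+13·1+6·0 ≡ 1  ⇒  (a,b)_2 = -1.
v=7: a=7^7·(≡5), b=7^2·(≡3) mod 7; (5|7)=-1, (3|7)=-1; (−1)^{7·2·3}·(-1)^2·(-1)^7 = -1.
v=∞: -7854 < 0 and -3315 < 0  ⇒  (a,b)_∞ = -1.
v=17: a=17^1·(≡14), b=17^1·(≡8) mod 17; (14|17)=-1, (8|17)=+1; (−1)^{1·1·8}·(-1)^1·(+1)^1 = -1.
v=11: a=11^1·(≡3), b=11^0·(≡10) mod 11; (3|11)=+1, (10|11)=-1; (−1)^{1·0·5}·(+1)^0·(-1)^1 = -1.
v=13: a=13^6·(≡7), b=13^3·(≡8) mod 13; (7|13)=-1, (8|13)=-1; (−1)^{6·3·6}·(-1)^3·(-1)^6 = -1.
(-7854, -3315 / ℚ) ramifies at {2, 7, 11, 13, 17, ∞}: a division algebra.

[2, 7, 11, 13, 17, inf]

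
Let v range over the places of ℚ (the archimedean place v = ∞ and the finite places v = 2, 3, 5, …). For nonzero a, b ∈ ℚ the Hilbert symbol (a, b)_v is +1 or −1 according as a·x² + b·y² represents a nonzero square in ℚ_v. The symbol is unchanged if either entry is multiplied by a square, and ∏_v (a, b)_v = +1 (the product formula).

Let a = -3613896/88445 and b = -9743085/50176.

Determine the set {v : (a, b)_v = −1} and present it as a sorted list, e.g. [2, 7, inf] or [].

[5, inf]

Mod squares: a ≡ -330, b ≡ -165. Check v ∈ {∞, 2, 3, 5, 7, 11, 13, 19}.
v=7: a=7^-2·(≡6), b=7^-2·(≡6) mod 7; (6|7)=-1, (6|7)=-1; (−1)^{-2·-2·3}·(-1)^-2·(-1)^-2 = +1.
v=2: v_2(a)=3, v_2(b)=-10; units ≡ 3, 3 (mod 8); ε·ε+αω+βω = 1·1+3·1+-10·1 ≡ 0  ⇒  (a,b)_2 = +1.
v=∞: -330 < 0 and -165 < 0  ⇒  (a,b)_∞ = -1.
v=13: a=13^2·(≡11), b=13^0·(≡10) mod 13; (11|13)=-1, (10|13)=+1; (−1)^{2·0·6}·(-1)^0·(+1)^2 = +1.
v=11: a=11^1·(≡9), b=11^1·(≡8) mod 11; (9|11)=+1, (8|11)=-1; (−1)^{1·1·5}·(+1)^1·(-1)^1 = +1.
v=5: a=5^-1·(≡1), b=5^1·(≡3) mod 5; (1|5)=+1, (3|5)=-1; (−1)^{-1·1·2}·(+1)^1·(-1)^-1 = -1.
v=3: a=3^5·(≡1), b=3^11·(≡2) mod 3; (1|3)=+1, (2|3)=-1; (−1)^{5·11·1}·(+1)^11·(-1)^5 = +1.
v=19: a=19^-2·(≡10), b=19^0·(≡6) mod 19; (10|19)=-1, (6|19)=+1; (−1)^{-2·0·9}·(-1)^0·(+1)^-2 = +1.
|Ram(-330, -165)| = 2, even; anisotropic at {5, ∞}.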